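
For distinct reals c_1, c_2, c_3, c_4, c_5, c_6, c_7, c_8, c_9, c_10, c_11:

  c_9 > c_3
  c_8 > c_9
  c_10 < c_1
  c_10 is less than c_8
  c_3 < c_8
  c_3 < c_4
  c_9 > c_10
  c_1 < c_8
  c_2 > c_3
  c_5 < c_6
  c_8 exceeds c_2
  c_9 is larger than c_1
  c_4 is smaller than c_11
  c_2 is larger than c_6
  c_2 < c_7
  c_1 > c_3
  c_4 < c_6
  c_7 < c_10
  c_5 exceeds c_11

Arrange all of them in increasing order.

c_3 < c_4 < c_11 < c_5 < c_6 < c_2 < c_7 < c_10 < c_1 < c_9 < c_8

The consecutive links are each given: c_3 < c_4; c_4 < c_11; c_11 < c_5; c_5 < c_6; c_6 < c_2; c_2 < c_7; c_7 < c_10; c_10 < c_1; c_1 < c_9; c_9 < c_8.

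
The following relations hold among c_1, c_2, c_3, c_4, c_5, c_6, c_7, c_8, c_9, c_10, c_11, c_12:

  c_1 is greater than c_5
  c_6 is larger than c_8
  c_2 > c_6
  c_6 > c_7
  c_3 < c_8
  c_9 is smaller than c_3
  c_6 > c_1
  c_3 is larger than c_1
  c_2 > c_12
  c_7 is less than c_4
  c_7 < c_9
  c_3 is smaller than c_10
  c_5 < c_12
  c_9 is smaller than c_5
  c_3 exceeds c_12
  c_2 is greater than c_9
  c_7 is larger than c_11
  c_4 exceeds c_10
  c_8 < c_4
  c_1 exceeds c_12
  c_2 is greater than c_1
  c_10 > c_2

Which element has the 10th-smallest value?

The consecutive relations fix a unique order: c_11 < c_7 < c_9 < c_5 < c_12 < c_1 < c_3 < c_8 < c_6 < c_2 < c_10 < c_4.
The 10th smallest is c_2.

c_2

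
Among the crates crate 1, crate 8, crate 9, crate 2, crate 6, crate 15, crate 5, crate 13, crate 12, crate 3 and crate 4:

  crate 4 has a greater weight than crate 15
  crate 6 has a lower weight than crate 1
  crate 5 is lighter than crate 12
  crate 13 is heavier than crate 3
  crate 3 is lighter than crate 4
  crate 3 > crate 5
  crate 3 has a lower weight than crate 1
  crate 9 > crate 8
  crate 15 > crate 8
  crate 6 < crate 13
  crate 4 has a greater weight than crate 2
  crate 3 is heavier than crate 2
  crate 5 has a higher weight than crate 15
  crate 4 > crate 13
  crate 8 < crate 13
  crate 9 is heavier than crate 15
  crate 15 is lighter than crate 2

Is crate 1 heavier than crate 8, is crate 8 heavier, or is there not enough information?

crate 8 < crate 15 < crate 2 < crate 3 < crate 1, by transitivity through crate 15, crate 2, crate 3.
So crate 1 is heavier.

crate 1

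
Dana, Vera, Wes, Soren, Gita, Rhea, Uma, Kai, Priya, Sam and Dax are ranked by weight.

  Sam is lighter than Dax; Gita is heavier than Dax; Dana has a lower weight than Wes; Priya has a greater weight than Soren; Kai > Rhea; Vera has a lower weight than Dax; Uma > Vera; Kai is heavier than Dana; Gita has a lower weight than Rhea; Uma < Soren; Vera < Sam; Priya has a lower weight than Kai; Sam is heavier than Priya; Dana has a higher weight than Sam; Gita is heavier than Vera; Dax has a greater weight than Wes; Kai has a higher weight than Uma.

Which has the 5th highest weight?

Wes

Piecing the relations together gives one ordering: Vera < Uma < Soren < Priya < Sam < Dana < Wes < Dax < Gita < Rhea < Kai.
The 5th largest is Wes.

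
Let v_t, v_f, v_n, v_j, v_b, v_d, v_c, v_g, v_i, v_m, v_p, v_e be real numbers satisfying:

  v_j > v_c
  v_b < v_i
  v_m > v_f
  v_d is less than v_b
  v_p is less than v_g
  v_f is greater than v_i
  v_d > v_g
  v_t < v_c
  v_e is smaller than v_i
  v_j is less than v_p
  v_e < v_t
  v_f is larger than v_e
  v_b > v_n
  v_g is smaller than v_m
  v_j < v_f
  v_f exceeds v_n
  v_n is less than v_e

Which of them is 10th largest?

The consecutive relations fix a unique order: v_n < v_e < v_t < v_c < v_j < v_p < v_g < v_d < v_b < v_i < v_f < v_m.
Counting 10 from the largest end gives v_t.

v_t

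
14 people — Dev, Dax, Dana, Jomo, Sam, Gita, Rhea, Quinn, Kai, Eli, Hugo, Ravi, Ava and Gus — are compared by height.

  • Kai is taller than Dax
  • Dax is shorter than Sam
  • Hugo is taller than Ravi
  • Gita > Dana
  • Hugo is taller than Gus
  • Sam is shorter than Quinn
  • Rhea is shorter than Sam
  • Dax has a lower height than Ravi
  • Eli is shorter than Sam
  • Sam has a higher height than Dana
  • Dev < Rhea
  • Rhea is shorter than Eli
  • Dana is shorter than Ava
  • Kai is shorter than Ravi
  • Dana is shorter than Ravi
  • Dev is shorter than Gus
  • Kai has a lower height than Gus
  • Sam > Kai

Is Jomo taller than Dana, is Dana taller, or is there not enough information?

Following every chain through Jomo: nothing is chained to Jomo.
Dana is not reached, and no chain runs the other way from Dana to Jomo.
So the given relations leave the order of Jomo and Dana undetermined.

undetermined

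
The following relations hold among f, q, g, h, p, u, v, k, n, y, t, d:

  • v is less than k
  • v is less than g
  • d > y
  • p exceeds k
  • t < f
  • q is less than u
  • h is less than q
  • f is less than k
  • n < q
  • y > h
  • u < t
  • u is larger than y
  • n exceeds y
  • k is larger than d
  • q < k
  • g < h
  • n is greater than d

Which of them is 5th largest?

Piecing the relations together gives one ordering: v < g < h < y < d < n < q < u < t < f < k < p.
The 5th largest is u.

u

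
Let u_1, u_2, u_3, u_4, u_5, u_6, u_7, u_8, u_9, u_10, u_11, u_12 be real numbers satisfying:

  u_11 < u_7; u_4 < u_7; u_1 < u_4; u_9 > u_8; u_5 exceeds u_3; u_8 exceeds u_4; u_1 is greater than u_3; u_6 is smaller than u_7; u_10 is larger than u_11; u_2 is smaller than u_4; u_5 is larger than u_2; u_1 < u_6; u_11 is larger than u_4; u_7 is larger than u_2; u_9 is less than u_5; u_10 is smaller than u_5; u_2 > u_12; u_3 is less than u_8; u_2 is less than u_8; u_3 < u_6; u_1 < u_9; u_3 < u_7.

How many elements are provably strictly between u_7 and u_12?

3

The relations place u_12 below u_7. An element lies strictly between them when it is forced above u_12 and also forced below u_7.
Above u_12: {u_2, u_4, u_11, u_8, u_9, u_10, u_5}. Below u_7: {u_3, u_2, u_1, u_4, u_11, u_6}.
Intersection: {u_2, u_4, u_11} — 3.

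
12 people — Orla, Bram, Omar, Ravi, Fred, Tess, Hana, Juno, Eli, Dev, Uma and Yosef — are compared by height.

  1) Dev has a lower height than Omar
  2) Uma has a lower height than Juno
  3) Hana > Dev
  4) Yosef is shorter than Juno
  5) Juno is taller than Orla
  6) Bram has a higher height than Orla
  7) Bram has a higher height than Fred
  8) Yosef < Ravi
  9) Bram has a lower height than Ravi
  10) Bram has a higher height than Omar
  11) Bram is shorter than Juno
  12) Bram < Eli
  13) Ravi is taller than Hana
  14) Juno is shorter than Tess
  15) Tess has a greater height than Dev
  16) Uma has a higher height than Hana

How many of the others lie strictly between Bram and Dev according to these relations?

1

The relations place Dev below Bram. An element lies strictly between them when it is forced above Dev and also forced below Bram.
Above Dev: {Hana, Uma, Omar, Eli, Juno, Tess, Ravi}. Below Bram: {Orla, Fred, Omar}.
Intersection: {Omar} — 1.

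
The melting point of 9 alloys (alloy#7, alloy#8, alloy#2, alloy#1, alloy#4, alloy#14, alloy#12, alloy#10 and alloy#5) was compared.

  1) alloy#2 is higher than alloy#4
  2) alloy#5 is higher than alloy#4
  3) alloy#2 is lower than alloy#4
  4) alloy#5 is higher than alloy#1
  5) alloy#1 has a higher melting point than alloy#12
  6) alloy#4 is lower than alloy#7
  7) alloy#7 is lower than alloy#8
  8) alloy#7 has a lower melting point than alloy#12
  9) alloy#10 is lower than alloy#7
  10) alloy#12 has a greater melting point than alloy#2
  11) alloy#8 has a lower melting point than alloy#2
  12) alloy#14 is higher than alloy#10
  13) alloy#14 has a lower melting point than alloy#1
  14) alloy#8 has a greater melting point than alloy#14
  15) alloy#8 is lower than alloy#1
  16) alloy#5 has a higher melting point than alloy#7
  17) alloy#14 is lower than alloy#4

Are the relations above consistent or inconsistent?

inconsistent

Chaining the given relations yields alloy#4 < alloy#7 < alloy#8 < alloy#2, so alloy#4 < alloy#2. But one relation states alloy#2 < alloy#4. These cannot both hold.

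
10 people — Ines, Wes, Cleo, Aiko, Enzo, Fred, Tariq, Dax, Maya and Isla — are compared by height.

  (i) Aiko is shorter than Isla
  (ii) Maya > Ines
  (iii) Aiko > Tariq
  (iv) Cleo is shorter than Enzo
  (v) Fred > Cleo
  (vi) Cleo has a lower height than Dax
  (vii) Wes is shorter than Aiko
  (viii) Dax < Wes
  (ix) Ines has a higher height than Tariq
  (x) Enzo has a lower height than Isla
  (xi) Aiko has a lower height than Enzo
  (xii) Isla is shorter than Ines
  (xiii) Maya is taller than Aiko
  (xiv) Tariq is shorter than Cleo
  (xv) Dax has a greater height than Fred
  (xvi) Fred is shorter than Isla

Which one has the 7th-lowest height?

Piecing the relations together gives one ordering: Tariq < Cleo < Fred < Dax < Wes < Aiko < Enzo < Isla < Ines < Maya.
Counting 7 from the smallest end gives Enzo.

Enzo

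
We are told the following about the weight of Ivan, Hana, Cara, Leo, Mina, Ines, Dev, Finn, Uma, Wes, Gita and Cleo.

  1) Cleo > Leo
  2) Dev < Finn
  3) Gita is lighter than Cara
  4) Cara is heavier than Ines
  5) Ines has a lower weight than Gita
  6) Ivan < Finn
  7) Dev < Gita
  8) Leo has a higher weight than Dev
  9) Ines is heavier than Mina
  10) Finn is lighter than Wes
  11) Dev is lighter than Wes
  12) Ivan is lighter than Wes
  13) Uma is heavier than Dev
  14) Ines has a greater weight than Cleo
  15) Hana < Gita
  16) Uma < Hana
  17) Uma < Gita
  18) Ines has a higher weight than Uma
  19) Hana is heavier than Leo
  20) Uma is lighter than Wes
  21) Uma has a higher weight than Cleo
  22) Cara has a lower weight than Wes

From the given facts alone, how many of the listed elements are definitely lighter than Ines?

The elements the relations force below Ines are Mina, Dev, Leo, Cleo, Uma — no chain reaches any other.
That is 5.

5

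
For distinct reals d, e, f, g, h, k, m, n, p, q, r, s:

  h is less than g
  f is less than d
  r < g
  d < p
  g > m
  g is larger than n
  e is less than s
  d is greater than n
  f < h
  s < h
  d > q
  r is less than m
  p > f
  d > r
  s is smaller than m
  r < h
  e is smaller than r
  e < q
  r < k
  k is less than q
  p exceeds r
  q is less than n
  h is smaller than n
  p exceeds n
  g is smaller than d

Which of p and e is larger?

p

e < r and r < k give e < k.
With k < q: e < r < k < q.
Then q < n extends the chain to n.
Then n < g extends the chain to g.
With g < d: e < r < k < q < n < g < d.
With d < p: e < r < k < q < n < g < d < p.
So e < p; p is the larger of the two.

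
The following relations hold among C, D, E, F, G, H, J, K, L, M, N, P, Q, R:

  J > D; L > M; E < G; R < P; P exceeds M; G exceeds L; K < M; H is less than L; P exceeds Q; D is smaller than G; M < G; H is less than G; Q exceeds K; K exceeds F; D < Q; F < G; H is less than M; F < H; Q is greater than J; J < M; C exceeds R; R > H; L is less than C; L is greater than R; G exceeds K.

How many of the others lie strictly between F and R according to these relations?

The relations place F below R. An element lies strictly between them when it is forced above F and also forced below R.
Above F: {H, K, Q, M, L, C, G, P}. Below R: {H}.
Intersection: {H} — 1.

1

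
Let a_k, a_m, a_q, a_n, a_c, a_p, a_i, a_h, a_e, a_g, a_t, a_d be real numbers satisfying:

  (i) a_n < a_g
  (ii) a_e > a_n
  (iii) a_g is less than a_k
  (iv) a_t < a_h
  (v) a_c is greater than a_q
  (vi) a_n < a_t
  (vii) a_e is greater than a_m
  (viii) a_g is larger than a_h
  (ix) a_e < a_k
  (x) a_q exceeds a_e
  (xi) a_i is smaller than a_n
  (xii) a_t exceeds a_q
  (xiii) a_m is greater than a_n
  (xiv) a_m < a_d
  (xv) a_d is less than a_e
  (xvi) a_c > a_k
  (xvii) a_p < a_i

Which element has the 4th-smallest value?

a_m

The consecutive relations fix a unique order: a_p < a_i < a_n < a_m < a_d < a_e < a_q < a_t < a_h < a_g < a_k < a_c.
Counting 4 from the smallest end gives a_m.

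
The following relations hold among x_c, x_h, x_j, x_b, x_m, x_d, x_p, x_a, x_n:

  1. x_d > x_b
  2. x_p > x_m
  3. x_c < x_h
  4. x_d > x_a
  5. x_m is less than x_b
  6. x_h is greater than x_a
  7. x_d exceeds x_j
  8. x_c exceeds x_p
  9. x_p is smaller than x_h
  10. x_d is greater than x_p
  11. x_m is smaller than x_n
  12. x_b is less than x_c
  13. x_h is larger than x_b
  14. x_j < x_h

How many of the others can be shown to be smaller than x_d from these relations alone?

Directly below x_d: x_a, x_j, x_b, x_p.
One step further: x_m (5 so far).
No other element is forced below x_d by the given relations, so the count is 5.

5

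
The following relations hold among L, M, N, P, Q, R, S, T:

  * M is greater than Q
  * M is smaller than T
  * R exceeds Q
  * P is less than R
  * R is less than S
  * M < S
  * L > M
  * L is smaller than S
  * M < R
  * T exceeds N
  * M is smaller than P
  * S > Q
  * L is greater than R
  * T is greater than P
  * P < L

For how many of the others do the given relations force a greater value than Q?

From Q the given relations immediately reach M, R, S.
From those, P, L, T — 6 in total.
No other element is forced above Q by the given relations, so the count is 6.

6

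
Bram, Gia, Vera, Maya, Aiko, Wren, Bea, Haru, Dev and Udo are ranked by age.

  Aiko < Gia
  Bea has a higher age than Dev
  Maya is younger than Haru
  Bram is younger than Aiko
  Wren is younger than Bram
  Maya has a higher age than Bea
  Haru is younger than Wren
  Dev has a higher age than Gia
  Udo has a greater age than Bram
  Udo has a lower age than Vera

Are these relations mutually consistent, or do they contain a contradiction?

inconsistent

Chaining the given relations yields Aiko < Gia < Dev < Bea < Maya < Haru < Wren < Bram, so Aiko < Bram. But one relation states Bram < Aiko. These cannot both hold.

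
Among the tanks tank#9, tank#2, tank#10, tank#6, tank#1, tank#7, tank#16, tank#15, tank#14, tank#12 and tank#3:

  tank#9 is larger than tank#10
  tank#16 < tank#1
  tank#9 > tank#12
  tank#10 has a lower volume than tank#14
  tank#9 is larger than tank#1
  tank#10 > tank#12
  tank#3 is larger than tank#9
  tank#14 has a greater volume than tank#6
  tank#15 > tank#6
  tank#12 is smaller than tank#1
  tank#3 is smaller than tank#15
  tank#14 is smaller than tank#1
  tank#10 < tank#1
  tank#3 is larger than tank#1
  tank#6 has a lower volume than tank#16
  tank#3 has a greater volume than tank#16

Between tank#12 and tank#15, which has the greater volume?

tank#15

Following the relations from tank#12: tank#12 < tank#10 < tank#14 < tank#1 < tank#9 < tank#3 < tank#15.
So tank#12 < tank#15; tank#15 is the larger of the two.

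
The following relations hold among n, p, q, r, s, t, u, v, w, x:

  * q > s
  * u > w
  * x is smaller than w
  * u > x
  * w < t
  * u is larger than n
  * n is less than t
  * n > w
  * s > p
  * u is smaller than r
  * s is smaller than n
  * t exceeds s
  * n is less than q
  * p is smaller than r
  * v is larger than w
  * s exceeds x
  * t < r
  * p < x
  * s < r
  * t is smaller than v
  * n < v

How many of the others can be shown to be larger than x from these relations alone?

The elements the relations force above x are s, w, n, q, t, u, r, v — no chain reaches any other.
That is 8.

8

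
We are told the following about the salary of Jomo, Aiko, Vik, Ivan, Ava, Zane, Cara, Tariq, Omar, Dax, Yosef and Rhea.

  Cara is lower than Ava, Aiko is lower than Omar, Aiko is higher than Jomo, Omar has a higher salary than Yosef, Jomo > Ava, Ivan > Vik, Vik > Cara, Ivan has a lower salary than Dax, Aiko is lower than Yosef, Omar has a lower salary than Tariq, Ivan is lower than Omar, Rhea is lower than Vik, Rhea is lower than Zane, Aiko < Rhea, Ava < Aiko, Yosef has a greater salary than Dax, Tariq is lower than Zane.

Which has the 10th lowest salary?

Chaining the given pairs: Cara < Ava < Jomo < Aiko < Rhea < Vik < Ivan < Dax < Yosef < Omar < Tariq < Zane.
The 10th smallest is Omar.

Omar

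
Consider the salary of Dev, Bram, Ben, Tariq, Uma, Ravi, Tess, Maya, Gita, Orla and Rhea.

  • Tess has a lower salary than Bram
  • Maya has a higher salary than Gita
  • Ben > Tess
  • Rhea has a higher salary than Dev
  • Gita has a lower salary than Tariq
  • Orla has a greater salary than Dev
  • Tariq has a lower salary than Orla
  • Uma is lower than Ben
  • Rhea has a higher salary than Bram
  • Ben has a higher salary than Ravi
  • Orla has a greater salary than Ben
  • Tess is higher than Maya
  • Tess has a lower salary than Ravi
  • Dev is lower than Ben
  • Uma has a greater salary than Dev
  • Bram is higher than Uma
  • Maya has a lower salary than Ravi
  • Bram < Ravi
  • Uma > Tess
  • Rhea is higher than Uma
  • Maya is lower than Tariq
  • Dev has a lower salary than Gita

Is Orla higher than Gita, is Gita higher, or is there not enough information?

Link the given pairs in sequence: Gita < Maya; Maya < Tess; Tess < Bram; Bram < Ravi; Ravi < Ben; Ben < Orla.
Chaining these gives Gita < Maya < Tess < Bram < Ravi < Ben < Orla.
So Orla is higher.

Orla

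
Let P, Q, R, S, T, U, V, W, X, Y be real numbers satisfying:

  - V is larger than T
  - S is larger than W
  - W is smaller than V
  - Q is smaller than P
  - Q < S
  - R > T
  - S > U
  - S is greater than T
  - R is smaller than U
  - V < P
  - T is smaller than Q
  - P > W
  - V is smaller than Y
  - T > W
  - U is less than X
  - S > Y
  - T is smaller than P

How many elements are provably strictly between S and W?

6

Chaining upward from W reaches: T, V, Y, Q, R, U, P, X.
Chaining downward from S reaches: T, V, Y, Q, R, U.
Strictly between W and S are those in both lists: T, V, Y, Q, R, U — 6 elements.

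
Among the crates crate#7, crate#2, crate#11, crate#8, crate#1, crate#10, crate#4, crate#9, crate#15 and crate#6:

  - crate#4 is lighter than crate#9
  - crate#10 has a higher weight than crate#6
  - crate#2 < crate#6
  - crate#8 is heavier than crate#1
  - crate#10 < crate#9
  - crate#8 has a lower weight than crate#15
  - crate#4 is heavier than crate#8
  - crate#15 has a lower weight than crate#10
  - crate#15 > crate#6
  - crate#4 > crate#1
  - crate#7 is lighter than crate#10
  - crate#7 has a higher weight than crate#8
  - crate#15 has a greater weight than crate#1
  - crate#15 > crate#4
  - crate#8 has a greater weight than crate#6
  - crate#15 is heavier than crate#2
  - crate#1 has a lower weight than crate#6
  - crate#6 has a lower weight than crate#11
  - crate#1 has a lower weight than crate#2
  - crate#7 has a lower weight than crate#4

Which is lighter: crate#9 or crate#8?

Link the given pairs in sequence: crate#8 < crate#7; crate#7 < crate#4; crate#4 < crate#15; crate#15 < crate#10; crate#10 < crate#9.
Together: crate#8 < crate#7 < crate#4 < crate#15 < crate#10 < crate#9.
So crate#8 < crate#9; crate#8 is the lighter of the two.

crate#8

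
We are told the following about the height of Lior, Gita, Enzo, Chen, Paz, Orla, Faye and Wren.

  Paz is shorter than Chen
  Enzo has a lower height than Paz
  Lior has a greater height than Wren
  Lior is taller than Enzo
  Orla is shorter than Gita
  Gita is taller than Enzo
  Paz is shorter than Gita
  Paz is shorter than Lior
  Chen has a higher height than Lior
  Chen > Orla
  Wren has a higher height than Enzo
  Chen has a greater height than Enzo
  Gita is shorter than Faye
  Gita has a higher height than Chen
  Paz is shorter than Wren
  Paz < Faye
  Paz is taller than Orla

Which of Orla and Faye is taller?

Orla < Paz and Paz < Wren give Orla < Wren.
With Wren < Lior: Orla < Paz < Wren < Lior.
With Lior < Chen: Orla < Paz < Wren < Lior < Chen.
With Chen < Gita: Orla < Paz < Wren < Lior < Chen < Gita.
With Gita < Faye: Orla < Paz < Wren < Lior < Chen < Gita < Faye.
So Orla < Faye; Faye is the taller of the two.

Faye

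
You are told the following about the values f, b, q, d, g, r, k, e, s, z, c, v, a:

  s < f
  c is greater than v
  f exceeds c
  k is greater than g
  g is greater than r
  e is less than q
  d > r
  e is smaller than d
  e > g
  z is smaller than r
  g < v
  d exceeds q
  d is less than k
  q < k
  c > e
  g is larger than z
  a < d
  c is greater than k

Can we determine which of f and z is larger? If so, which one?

f

z < g and g < e give z < e.
With e < q: z < g < e < q.
Then q < d extends the chain to d.
Then d < k extends the chain to k.
With k < c: z < g < e < q < d < k < c.
Then c < f extends the chain to f.
So f is larger.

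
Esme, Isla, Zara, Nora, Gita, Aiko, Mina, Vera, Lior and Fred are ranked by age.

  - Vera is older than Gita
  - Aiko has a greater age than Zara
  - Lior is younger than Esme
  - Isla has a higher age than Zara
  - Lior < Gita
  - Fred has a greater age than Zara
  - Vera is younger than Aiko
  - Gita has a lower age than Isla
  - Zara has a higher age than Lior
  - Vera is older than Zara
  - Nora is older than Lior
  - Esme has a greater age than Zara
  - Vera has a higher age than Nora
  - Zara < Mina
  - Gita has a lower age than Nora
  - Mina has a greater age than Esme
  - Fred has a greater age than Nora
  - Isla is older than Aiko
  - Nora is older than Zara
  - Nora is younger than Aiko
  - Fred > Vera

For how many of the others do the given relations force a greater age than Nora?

4

The elements the relations force above Nora are Vera, Aiko, Isla, Fred — no chain reaches any other.
That is 4.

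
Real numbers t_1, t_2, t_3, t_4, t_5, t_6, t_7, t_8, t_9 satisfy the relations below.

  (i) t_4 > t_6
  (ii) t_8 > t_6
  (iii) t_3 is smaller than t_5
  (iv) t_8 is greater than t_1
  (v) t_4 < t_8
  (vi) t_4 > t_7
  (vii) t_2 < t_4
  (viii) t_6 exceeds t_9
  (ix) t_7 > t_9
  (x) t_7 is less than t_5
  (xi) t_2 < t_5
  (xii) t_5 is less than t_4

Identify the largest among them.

Chaining downward from t_8: directly below it, t_6, t_1, t_4; then t_9, t_2, t_7, t_5; then t_3.
That covers every other element, and nothing is given above t_8, so t_8 is the largest.

t_8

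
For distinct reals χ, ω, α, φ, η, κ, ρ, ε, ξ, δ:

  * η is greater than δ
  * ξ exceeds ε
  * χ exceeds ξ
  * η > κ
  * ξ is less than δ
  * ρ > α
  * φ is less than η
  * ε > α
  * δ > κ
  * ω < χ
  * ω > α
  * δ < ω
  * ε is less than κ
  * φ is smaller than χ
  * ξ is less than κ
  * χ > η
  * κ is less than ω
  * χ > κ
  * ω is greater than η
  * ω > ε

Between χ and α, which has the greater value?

Link the given pairs in sequence: α < ε; ε < ξ; ξ < κ; κ < η; η < ω; ω < χ.
Chaining these gives α < ε < ξ < κ < η < ω < χ.
So α < χ; χ is the larger of the two.

χ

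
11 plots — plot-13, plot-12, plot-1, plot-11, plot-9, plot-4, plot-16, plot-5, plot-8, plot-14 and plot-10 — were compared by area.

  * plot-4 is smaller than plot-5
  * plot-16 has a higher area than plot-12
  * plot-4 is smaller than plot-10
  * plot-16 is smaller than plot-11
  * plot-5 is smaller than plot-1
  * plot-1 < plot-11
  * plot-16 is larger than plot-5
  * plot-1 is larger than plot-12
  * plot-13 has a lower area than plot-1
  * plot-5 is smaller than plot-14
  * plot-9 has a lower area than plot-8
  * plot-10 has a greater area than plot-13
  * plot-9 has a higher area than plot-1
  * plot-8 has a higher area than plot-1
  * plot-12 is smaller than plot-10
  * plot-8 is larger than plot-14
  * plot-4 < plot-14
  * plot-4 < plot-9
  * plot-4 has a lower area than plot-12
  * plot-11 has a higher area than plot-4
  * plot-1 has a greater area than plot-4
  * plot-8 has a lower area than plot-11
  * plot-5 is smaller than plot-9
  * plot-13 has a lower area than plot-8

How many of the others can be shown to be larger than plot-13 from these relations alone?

5

The elements the relations force above plot-13 are plot-10, plot-1, plot-9, plot-8, plot-11 — no chain reaches any other.
That is 5.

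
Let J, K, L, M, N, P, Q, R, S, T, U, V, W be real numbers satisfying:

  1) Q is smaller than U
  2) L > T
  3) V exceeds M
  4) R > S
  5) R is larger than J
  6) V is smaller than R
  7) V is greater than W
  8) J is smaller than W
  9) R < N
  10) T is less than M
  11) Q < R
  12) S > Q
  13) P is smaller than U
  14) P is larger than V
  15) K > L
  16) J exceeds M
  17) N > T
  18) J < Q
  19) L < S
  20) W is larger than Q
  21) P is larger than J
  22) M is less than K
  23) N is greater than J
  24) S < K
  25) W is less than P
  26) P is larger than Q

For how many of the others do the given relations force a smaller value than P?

Directly below P: J, Q, W, V.
One step further: M (5 so far).
One step further: T (6 so far).
No other element is forced below P by the given relations, so the count is 6.

6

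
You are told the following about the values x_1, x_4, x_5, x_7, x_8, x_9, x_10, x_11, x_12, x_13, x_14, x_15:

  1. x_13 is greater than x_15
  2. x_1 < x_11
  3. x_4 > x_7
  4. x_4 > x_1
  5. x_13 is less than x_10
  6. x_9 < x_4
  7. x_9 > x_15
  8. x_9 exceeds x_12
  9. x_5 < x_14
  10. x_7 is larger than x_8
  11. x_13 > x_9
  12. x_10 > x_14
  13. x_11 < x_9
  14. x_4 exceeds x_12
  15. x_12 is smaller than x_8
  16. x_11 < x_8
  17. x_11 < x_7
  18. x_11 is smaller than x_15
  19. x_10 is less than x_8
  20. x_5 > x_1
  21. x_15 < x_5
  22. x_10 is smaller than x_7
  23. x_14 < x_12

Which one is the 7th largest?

x_12

The consecutive relations fix a unique order: x_1 < x_11 < x_15 < x_5 < x_14 < x_12 < x_9 < x_13 < x_10 < x_8 < x_7 < x_4.
The 7th largest is x_12.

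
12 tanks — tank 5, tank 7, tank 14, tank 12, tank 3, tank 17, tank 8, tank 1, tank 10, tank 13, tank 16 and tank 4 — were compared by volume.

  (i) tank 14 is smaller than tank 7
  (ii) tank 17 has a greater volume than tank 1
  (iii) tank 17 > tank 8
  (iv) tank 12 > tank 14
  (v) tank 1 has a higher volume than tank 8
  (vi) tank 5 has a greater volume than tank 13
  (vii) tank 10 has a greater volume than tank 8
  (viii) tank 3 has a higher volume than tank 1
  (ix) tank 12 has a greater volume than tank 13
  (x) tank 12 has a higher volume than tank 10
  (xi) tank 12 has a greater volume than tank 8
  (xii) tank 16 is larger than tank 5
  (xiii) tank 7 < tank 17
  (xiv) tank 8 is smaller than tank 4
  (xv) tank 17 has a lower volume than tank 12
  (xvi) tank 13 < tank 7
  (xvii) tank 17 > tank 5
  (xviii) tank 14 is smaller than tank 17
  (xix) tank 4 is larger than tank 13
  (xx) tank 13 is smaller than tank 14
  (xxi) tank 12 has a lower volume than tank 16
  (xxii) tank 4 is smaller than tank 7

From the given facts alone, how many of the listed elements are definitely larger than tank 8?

8

Directly above tank 8: tank 1, tank 4, tank 10, tank 17, tank 12.
One step further: tank 3, tank 7, tank 16 (8 so far).
Nothing else is reachable above tank 8; 8 in all.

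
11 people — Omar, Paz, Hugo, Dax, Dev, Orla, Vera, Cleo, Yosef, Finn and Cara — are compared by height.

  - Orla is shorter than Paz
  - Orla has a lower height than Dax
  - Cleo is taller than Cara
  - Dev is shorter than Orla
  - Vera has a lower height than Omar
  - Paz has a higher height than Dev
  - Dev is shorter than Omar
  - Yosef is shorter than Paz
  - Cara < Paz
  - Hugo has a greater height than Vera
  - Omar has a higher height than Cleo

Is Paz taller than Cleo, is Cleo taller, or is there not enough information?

undetermined

Following every chain through Cleo: above Cleo we get Omar; below Cleo we get Cara.
Paz is not reached, and no chain runs the other way from Paz to Cleo.
So the given relations leave the order of Cleo and Paz undetermined.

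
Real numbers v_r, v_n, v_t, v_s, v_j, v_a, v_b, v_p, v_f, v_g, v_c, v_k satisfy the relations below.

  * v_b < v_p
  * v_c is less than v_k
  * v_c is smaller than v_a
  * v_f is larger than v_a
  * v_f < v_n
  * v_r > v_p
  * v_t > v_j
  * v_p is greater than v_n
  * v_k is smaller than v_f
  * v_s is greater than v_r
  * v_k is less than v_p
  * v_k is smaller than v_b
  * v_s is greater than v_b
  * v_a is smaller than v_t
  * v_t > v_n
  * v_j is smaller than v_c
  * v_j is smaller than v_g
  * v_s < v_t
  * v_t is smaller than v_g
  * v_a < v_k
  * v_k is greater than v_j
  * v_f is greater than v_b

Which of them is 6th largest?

Chaining the given pairs: v_j < v_c < v_a < v_k < v_b < v_f < v_n < v_p < v_r < v_s < v_t < v_g.
The 6th largest is v_n.

v_n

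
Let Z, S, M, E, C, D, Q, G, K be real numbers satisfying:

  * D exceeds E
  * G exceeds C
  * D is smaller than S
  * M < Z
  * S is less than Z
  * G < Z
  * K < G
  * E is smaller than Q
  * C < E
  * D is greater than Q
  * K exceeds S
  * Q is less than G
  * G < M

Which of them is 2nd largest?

M

Chaining the given pairs: C < E < Q < D < S < K < G < M < Z.
The 2nd largest is M.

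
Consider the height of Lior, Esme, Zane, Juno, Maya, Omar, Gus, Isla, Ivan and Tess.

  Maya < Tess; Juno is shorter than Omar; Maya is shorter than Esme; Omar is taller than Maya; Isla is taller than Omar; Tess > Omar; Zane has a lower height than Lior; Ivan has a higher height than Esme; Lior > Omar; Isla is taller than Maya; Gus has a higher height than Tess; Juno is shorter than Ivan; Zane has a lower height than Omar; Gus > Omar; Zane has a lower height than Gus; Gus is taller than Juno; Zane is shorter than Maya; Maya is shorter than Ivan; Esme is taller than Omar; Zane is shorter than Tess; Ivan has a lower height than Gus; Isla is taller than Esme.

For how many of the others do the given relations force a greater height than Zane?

8

Directly above Zane: Maya, Omar, Tess, Lior, Gus.
One step further: Esme, Ivan, Isla (8 so far).
Nothing else is reachable above Zane; 8 in all.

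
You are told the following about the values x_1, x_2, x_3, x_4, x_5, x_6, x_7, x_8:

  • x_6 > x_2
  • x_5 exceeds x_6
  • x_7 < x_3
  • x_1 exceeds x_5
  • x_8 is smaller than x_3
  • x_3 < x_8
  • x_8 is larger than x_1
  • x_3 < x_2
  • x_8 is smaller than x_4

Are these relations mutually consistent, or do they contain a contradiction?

inconsistent

We have x_8 < x_3 stated directly, yet also x_3 < x_2 < x_6 < x_5 < x_1 < x_8 by chaining the others — so x_3 < x_8. Contradiction.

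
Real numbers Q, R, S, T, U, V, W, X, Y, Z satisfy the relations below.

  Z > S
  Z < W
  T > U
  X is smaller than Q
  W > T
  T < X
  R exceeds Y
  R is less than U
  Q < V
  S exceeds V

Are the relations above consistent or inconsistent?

Every relation is compatible with Y < R < U < T < X < Q < V < S < Z < W; the set is consistent.

consistent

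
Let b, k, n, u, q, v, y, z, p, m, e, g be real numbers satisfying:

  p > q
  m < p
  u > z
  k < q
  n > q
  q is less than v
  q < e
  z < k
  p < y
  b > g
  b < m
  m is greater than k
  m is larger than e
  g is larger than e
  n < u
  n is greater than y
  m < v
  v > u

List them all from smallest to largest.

The consecutive links are each given: z < k; k < q; q < e; e < g; g < b; b < m; m < p; p < y; y < n; n < u; u < v.

z < k < q < e < g < b < m < p < y < n < u < v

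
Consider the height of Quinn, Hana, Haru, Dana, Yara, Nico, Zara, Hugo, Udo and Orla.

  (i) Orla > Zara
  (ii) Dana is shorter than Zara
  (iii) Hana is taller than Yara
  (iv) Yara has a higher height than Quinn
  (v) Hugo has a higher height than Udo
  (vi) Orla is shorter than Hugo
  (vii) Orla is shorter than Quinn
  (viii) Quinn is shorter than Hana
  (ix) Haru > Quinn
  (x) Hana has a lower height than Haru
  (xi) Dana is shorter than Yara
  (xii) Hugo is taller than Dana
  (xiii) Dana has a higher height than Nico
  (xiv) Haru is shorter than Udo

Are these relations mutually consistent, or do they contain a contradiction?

The single ordering Nico < Dana < Zara < Orla < Quinn < Yara < Hana < Haru < Udo < Hugo satisfies every listed relation, so no contradiction arises.

consistent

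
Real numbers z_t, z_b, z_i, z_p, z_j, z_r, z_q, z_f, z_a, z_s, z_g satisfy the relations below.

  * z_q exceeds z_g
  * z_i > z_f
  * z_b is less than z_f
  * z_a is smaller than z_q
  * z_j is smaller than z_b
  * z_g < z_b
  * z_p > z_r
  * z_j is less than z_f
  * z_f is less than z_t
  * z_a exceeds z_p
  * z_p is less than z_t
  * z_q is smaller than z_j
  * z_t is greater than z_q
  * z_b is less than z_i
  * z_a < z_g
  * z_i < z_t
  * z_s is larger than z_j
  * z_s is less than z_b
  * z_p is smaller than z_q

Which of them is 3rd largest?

Piecing the relations together gives one ordering: z_r < z_p < z_a < z_g < z_q < z_j < z_s < z_b < z_f < z_i < z_t.
Counting 3 from the largest end gives z_f.

z_f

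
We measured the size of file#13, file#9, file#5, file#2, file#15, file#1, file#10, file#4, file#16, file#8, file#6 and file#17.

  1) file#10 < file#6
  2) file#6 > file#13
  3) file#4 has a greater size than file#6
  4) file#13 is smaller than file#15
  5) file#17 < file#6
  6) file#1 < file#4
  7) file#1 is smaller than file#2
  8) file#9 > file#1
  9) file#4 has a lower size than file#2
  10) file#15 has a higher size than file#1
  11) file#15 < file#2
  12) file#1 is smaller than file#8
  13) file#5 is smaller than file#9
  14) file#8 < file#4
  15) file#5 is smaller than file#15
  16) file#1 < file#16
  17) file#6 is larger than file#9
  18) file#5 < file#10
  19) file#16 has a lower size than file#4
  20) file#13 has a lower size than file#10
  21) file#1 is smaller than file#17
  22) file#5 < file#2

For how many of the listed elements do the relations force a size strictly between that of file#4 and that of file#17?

1

Chaining upward from file#17 reaches: file#6, file#2.
Chaining downward from file#4 reaches: file#13, file#1, file#8, file#5, file#9, file#16, file#10, file#6.
Strictly between file#17 and file#4 are those in both lists: file#6 — 1 element.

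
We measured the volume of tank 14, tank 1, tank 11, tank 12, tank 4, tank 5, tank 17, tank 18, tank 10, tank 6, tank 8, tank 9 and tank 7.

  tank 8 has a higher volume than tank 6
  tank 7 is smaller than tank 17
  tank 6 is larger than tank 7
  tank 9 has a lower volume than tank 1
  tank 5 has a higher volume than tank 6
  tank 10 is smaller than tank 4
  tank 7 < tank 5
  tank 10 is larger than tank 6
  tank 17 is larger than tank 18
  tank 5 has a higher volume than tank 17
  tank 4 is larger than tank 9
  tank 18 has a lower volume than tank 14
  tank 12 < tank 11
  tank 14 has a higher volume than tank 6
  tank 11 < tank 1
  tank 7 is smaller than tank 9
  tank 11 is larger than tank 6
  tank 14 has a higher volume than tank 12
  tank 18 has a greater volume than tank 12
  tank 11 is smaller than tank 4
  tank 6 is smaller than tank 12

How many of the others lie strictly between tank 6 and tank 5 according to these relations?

3

The relations place tank 6 below tank 5. An element lies strictly between them when it is forced above tank 6 and also forced below tank 5.
Above tank 6: {tank 8, tank 12, tank 18, tank 11, tank 1, tank 14, tank 17, tank 10, tank 4}. Below tank 5: {tank 7, tank 12, tank 18, tank 17}.
Intersection: {tank 12, tank 18, tank 17} — 3.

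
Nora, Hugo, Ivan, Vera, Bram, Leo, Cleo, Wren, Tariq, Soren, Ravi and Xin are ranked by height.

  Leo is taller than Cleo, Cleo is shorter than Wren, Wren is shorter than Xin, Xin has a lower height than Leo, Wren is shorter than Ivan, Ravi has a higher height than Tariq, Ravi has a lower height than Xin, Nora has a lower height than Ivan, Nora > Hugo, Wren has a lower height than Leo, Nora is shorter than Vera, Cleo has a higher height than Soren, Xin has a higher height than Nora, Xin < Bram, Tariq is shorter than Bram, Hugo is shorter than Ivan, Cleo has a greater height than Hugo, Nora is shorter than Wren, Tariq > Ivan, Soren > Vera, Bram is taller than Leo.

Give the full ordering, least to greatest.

The consecutive links are each given: Hugo < Nora; Nora < Vera; Vera < Soren; Soren < Cleo; Cleo < Wren; Wren < Ivan; Ivan < Tariq; Tariq < Ravi; Ravi < Xin; Xin < Leo; Leo < Bram.

Hugo < Nora < Vera < Soren < Cleo < Wren < Ivan < Tariq < Ravi < Xin < Leo < Bram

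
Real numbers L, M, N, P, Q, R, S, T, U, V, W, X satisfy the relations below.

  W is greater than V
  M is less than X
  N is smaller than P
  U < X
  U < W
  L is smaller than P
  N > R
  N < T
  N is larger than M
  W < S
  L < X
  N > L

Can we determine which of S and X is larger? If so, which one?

Following every chain through X: below X we get M, U, L.
S is not reached, and no chain runs the other way from S to X.
So the given relations leave the order of X and S undetermined.

undetermined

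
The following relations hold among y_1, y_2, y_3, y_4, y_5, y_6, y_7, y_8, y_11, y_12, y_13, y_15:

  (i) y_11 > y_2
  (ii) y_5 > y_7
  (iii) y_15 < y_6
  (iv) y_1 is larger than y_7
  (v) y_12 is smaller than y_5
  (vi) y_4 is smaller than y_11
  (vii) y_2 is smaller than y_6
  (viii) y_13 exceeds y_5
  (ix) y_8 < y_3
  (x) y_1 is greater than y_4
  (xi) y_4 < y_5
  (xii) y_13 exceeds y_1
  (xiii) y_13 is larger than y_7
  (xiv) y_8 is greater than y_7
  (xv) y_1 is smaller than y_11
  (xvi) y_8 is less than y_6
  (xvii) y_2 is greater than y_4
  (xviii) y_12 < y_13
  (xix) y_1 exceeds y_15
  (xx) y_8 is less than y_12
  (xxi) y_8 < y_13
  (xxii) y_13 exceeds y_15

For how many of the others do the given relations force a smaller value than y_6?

5

From y_6 the given relations immediately reach y_15, y_2, y_8.
From those, y_4, y_7 — 5 in total.
Nothing else is reachable below y_6; 5 in all.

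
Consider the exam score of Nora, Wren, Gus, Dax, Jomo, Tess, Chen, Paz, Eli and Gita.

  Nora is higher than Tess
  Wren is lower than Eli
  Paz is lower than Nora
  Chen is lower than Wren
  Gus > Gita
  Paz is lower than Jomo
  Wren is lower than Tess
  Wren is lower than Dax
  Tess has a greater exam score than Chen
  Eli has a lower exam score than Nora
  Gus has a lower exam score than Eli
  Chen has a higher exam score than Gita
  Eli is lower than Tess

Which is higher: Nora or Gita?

Gita < Chen < Wren < Eli < Tess < Nora, by transitivity through Chen, Wren, Eli, Tess.
So Gita < Nora; Nora is the higher of the two.

Nora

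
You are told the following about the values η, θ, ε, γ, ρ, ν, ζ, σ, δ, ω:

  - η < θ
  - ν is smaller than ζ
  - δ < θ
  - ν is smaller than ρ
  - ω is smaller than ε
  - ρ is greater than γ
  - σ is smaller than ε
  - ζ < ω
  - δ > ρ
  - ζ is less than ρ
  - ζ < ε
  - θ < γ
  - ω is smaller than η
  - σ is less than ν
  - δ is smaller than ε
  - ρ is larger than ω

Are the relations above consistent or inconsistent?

inconsistent

We have δ < θ stated directly, yet also θ < γ < ρ < δ by chaining the others — so θ < δ. Contradiction.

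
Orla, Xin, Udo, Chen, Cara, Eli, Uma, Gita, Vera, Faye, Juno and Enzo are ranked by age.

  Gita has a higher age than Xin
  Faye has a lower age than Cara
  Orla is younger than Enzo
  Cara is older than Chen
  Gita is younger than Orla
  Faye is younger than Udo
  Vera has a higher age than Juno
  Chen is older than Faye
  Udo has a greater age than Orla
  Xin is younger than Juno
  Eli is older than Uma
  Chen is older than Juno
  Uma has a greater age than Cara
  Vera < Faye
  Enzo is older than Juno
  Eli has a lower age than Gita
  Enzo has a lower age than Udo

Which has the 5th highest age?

Eli

The consecutive relations fix a unique order: Xin < Juno < Vera < Faye < Chen < Cara < Uma < Eli < Gita < Orla < Enzo < Udo.
The 5th largest is Eli.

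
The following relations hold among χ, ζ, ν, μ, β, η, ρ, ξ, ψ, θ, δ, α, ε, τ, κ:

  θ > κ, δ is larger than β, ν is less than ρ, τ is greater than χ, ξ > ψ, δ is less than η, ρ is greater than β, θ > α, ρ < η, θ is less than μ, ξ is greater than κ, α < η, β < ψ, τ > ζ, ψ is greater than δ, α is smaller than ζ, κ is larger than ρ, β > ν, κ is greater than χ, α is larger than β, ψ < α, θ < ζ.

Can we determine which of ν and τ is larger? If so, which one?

τ

ν < β and β < α give ν < α.
With α < θ: ν < β < α < θ.
With θ < ζ: ν < β < α < θ < ζ.
With ζ < τ: ν < β < α < θ < ζ < τ.
So τ is larger.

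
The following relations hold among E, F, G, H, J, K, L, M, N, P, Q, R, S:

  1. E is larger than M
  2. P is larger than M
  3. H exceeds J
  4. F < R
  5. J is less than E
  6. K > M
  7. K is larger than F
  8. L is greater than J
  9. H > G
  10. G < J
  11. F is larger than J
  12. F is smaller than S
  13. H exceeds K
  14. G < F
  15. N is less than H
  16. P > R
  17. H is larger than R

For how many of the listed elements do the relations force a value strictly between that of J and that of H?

3

Chaining upward from J reaches: F, R, S, P, E, K, L.
Chaining downward from H reaches: G, N, M, F, R, K.
Strictly between J and H are those in both lists: F, R, K — 3 elements.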